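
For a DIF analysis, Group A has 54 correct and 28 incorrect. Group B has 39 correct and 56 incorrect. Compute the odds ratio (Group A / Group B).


Odds_A = 54/28 = 1.9286
Odds_B = 39/56 = 0.6964
OR = Odds_A / Odds_B = 1.9286 / 0.6964
Exactly, OR = (54 * 56) / (28 * 39) = 3024 / 1092
OR = 2.7692

2.7692


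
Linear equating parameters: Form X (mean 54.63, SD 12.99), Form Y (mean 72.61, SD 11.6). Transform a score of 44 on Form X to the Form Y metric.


slope = SD_Y / SD_X = 11.6 / 12.99 ~ 0.893
intercept = mean_Y - slope * mean_X = 72.61 - (11.6 / 12.99) * 54.63 ~ 23.8257
Y = slope * X + intercept. To avoid rounding drift from the rounded slope/intercept, evaluate the equivalent form Y = mean_Y + SD_Y * (X - mean_X) / SD_X at full precision:
Y = 72.61 + 11.6 * (44 - 54.63) / 12.99
Y = 72.61 - 11.6 * 10.63 / 12.99
Y = 72.61 - 123.308 / 12.99
Y = 72.61 - 9.4925
Y = 63.1175

63.1175


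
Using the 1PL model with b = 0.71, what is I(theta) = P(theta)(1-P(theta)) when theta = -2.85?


P = 1/(1+exp(-(-2.85-0.71))) = 0.0277
I = P*(1-P) = 0.0277 * 0.9723
I = 0.0269

0.0269


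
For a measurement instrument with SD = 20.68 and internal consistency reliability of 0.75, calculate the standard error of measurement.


SEM = SD * sqrt(1 - rxx)
SEM = 20.68 * sqrt(1 - 0.75)
SEM = 20.68 * sqrt(0.25) = 20.68 * 0.5
SEM = 10.34

10.34


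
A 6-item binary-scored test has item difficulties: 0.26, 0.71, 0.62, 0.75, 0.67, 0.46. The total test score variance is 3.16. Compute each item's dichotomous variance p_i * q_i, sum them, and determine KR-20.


For each item, compute p_i * q_i:
  Item 1: 0.26 * 0.74 = 0.1924
  Item 2: 0.71 * 0.29 = 0.2059
  Item 3: 0.62 * 0.38 = 0.2356
  Item 4: 0.75 * 0.25 = 0.1875
  Item 5: 0.67 * 0.33 = 0.2211
  Item 6: 0.46 * 0.54 = 0.2484
Sum(p_i * q_i) = 0.1924 + 0.2059 + 0.2356 + 0.1875 + 0.2211 + 0.2484 = 1.2909
KR-20 = (k/(k-1)) * (1 - Sum(p_i*q_i) / Var_total)
= (6/5) * (1 - 1.2909/3.16)
= 1.2 * 0.5915
KR-20 = 0.7098

0.7098


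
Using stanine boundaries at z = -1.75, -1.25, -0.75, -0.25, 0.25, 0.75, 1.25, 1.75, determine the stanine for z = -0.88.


Stanine boundaries: [-1.75, -1.25, -0.75, -0.25, 0.25, 0.75, 1.25, 1.75]
z = -0.88
Check each boundary:
  z >= -1.75 -> could be stanine 2
  z >= -1.25 -> could be stanine 3
  z < -0.75
  z < -0.25
  z < 0.25
  z < 0.75
  z < 1.25
  z < 1.75
Highest qualifying boundary gives stanine = 3

3


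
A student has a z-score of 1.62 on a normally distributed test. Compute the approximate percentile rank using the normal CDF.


CDF(z) = 0.5 * (1 + erf(z/sqrt(2)))
erf(1.1455) = 0.8948
CDF = 0.9474
Percentile rank = 0.9474 * 100 = 94.74

94.74


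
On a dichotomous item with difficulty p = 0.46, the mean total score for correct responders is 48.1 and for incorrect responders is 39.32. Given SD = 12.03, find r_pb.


q = 1 - p = 0.54
rpb = ((M1 - M0) / SD) * sqrt(p * q)
rpb = ((48.1 - 39.32) / 12.03) * sqrt(0.46 * 0.54)
rpb = 0.3638

0.3638


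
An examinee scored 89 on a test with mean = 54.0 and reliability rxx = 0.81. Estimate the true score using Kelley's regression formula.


T_est = rxx * X + (1 - rxx) * mean
T_est = 0.81 * 89 + 0.19 * 54.0
T_est = 72.09 + 10.26
T_est = 82.35

82.35


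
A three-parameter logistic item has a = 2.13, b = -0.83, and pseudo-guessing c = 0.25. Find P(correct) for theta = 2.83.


logit = 2.13*(2.83 - -0.83) = 7.7958
P* = 1/(1 + exp(-7.7958)) = 0.9996
P = 0.25 + (1 - 0.25) * 0.9996
P = 0.9997

0.9997


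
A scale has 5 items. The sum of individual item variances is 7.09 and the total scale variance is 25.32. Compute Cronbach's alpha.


alpha = (k/(k-1)) * (1 - sum(si^2)/s_total^2)
= (5/4) * (1 - 7.09/25.32)
alpha = 0.9

0.9


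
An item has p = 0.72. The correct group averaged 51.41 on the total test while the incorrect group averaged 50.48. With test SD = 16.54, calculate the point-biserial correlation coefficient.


q = 1 - p = 0.28
rpb = ((M1 - M0) / SD) * sqrt(p * q)
rpb = ((51.41 - 50.48) / 16.54) * sqrt(0.72 * 0.28)
rpb = 0.0252

0.0252


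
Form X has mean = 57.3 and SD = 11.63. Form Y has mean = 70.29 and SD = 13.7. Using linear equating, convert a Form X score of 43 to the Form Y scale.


slope = SD_Y / SD_X = 13.7 / 11.63 ~ 1.178
intercept = mean_Y - slope * mean_X = 70.29 - (13.7 / 11.63) * 57.3 ~ 2.7913
Y = slope * X + intercept. To avoid rounding drift from the rounded slope/intercept, evaluate the equivalent form Y = mean_Y + SD_Y * (X - mean_X) / SD_X at full precision:
Y = 70.29 + 13.7 * (43 - 57.3) / 11.63
Y = 70.29 - 13.7 * 14.3 / 11.63
Y = 70.29 - 195.91 / 11.63
Y = 70.29 - 16.8452
Y = 53.4448

53.4448


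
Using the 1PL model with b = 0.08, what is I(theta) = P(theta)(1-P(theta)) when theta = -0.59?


P = 1/(1+exp(-(-0.59-0.08))) = 0.3385
I = P*(1-P) = 0.3385 * 0.6615
I = 0.2239

0.2239


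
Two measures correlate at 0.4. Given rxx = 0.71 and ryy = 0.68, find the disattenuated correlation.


r_corrected = rxy / sqrt(rxx * ryy)
= 0.4 / sqrt(0.71 * 0.68)
= 0.4 / sqrt(0.4828)
= 0.4 / 0.694838
r_corrected = 0.5757

0.5757


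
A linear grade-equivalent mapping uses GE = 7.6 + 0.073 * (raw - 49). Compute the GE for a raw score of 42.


raw - median = 42 - 49 = -7
slope * diff = 0.073 * -7 = -0.511
GE = 7.6 + -0.511
GE = 7.089

7.089


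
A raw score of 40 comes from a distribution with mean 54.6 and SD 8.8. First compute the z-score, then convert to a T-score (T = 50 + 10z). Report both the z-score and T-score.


z = (X - mean) / SD = (40 - 54.6) / 8.8
z = -14.6 / 8.8
z = -1.6591
T-score = T = 50 + 10z
Carry z at full precision (z = -14.6 / 8.8) into the conversion:
T-score = 50 + 10 * (-14.6 / 8.8) = 50 + -146 / 8.8
T-score = 50 + -16.5909
T-score = 33.4091

33.4091


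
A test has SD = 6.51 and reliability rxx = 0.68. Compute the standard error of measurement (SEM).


SEM = SD * sqrt(1 - rxx)
SEM = 6.51 * sqrt(1 - 0.68)
SEM = 6.51 * sqrt(0.32) = 6.51 * 0.565685
SEM = 3.6826

3.6826


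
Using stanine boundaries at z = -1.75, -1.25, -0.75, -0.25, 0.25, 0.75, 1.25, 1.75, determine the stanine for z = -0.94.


Stanine boundaries: [-1.75, -1.25, -0.75, -0.25, 0.25, 0.75, 1.25, 1.75]
z = -0.94
Check each boundary:
  z >= -1.75 -> could be stanine 2
  z >= -1.25 -> could be stanine 3
  z < -0.75
  z < -0.25
  z < 0.25
  z < 0.75
  z < 1.25
  z < 1.75
Highest qualifying boundary gives stanine = 3

3


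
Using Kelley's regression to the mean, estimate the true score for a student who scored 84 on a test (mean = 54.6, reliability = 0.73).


T_est = rxx * X + (1 - rxx) * mean
T_est = 0.73 * 84 + 0.27 * 54.6
T_est = 61.32 + 14.742
T_est = 76.062

76.062


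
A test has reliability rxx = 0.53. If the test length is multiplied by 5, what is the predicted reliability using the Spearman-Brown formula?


r_new = (n * rxx) / (1 + (n-1) * rxx)
r_new = (5 * 0.53) / (1 + 4 * 0.53)
r_new = 2.65 / 3.12
r_new = 0.8494

0.8494


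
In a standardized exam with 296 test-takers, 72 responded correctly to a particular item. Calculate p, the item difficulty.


Item difficulty p = number correct / total examinees
p = 72 / 296
p = 0.2432

0.2432


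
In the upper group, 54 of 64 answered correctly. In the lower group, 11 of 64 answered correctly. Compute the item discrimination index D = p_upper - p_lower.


p_upper = 54/64 = 0.8438
p_lower = 11/64 = 0.1719
D = 0.8438 - 0.1719 = 0.6719

0.6719


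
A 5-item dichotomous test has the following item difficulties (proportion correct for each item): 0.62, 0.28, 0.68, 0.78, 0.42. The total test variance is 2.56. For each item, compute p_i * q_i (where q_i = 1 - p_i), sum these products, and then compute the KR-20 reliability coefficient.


For each item, compute p_i * q_i:
  Item 1: 0.62 * 0.38 = 0.2356
  Item 2: 0.28 * 0.72 = 0.2016
  Item 3: 0.68 * 0.32 = 0.2176
  Item 4: 0.78 * 0.22 = 0.1716
  Item 5: 0.42 * 0.58 = 0.2436
Sum(p_i * q_i) = 0.2356 + 0.2016 + 0.2176 + 0.1716 + 0.2436 = 1.07
KR-20 = (k/(k-1)) * (1 - Sum(p_i*q_i) / Var_total)
= (5/4) * (1 - 1.07/2.56)
= 1.25 * 0.582
KR-20 = 0.7275

0.7275


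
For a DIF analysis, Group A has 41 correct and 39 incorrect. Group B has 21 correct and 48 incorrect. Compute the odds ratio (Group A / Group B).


Odds_A = 41/39 = 1.0513
Odds_B = 21/48 = 0.4375
OR = Odds_A / Odds_B = 1.0513 / 0.4375
Exactly, OR = (41 * 48) / (39 * 21) = 1968 / 819
OR = 2.4029

2.4029


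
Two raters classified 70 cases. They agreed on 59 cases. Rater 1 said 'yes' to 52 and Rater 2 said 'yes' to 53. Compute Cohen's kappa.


P_o = 59/70 = 0.842857
P_e = (52*53 + 18*17) / 4900 = 0.624898
kappa = (P_o - P_e) / (1 - P_e)
kappa = (0.842857 - 0.624898) / (1 - 0.624898)
kappa = 0.5811

0.5811


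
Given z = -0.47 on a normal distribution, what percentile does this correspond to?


CDF(z) = 0.5 * (1 + erf(z/sqrt(2)))
erf(-0.3323) = -0.3616
CDF = 0.3192
Percentile rank = 0.3192 * 100 = 31.92

31.92


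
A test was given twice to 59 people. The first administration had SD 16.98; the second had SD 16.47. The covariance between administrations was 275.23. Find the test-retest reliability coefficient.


r = cov(X,Y) / (SD_X * SD_Y)
r = 275.23 / (16.98 * 16.47)
r = 275.23 / 279.6606
r = 0.9842

0.9842


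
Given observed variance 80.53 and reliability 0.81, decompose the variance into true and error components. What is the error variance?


var_true = rxx * var_obs = 0.81 * 80.53 = 65.2293
var_error = var_obs - var_true
var_error = 80.53 - 65.2293
var_error = 15.3007

15.3007


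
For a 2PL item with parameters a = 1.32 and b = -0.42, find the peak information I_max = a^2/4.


For 2PL, max info at theta = b = -0.42
I_max = a^2 / 4 = 1.32^2 / 4
= 1.7424 / 4
I_max = 0.4356

0.4356


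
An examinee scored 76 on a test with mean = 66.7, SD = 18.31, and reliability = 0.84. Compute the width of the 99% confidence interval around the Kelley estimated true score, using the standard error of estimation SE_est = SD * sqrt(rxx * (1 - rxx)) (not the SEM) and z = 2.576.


True score estimate = 0.84*76 + 0.16*66.7 = 74.512
SE_est = SD * sqrt(rxx * (1 - rxx)) = 18.31 * sqrt(0.84 * 0.16) = 18.31 * sqrt(0.1344) = 6.712557
CI = T_est +/- z * SE_est, so width = 2 * z * SE_est = 2 * 2.576 * 6.712557
Width = 34.5831

34.5831


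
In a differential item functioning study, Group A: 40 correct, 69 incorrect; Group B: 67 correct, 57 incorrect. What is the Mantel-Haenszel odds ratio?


Odds_A = 40/69 = 0.5797
Odds_B = 67/57 = 1.1754
OR = Odds_A / Odds_B = 0.5797 / 1.1754
Exactly, OR = (40 * 57) / (69 * 67) = 2280 / 4623
OR = 0.4932

0.4932


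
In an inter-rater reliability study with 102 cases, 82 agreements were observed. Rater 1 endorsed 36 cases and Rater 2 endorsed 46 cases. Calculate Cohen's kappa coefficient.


P_o = 82/102 = 0.803922
P_e = (36*46 + 66*56) / 10404 = 0.514418
kappa = (P_o - P_e) / (1 - P_e)
kappa = (0.803922 - 0.514418) / (1 - 0.514418)
kappa = 0.5962

0.5962


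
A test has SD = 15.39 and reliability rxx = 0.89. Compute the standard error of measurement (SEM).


SEM = SD * sqrt(1 - rxx)
SEM = 15.39 * sqrt(1 - 0.89)
SEM = 15.39 * sqrt(0.11) = 15.39 * 0.331662
SEM = 5.1043

5.1043


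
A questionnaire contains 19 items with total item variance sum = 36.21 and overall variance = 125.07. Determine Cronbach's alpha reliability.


alpha = (k/(k-1)) * (1 - sum(si^2)/s_total^2)
= (19/18) * (1 - 36.21/125.07)
alpha = 0.75

0.75


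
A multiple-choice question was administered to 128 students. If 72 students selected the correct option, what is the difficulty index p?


Item difficulty p = number correct / total examinees
p = 72 / 128
p = 0.5625

0.5625


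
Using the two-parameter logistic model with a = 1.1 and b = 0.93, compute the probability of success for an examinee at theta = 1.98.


a*(theta - b) = 1.1 * (1.98 - 0.93) = 1.155
exp(-1.155) = 0.3151
P = 1 / (1 + 0.3151)
P = 0.7604

0.7604


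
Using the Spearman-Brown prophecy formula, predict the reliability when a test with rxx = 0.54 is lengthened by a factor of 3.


r_new = (n * rxx) / (1 + (n-1) * rxx)
r_new = (3 * 0.54) / (1 + 2 * 0.54)
r_new = 1.62 / 2.08
r_new = 0.7788

0.7788


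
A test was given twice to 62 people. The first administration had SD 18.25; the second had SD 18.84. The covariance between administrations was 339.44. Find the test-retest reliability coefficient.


r = cov(X,Y) / (SD_X * SD_Y)
r = 339.44 / (18.25 * 18.84)
r = 339.44 / 343.83
r = 0.9872

0.9872


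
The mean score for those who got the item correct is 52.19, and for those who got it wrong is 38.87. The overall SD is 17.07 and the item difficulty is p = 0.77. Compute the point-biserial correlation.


q = 1 - p = 0.23
rpb = ((M1 - M0) / SD) * sqrt(p * q)
rpb = ((52.19 - 38.87) / 17.07) * sqrt(0.77 * 0.23)
rpb = 0.3284

0.3284


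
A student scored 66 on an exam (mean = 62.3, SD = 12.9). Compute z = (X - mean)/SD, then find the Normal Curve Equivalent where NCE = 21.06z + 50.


z = (X - mean) / SD = (66 - 62.3) / 12.9
z = 3.7 / 12.9
z = 0.2868
NCE = NCE = 21.06z + 50
Carry z at full precision (z = 3.7 / 12.9) into the conversion:
NCE = 21.06 * (3.7 / 12.9) + 50 = 77.922 / 12.9 + 50
NCE = 6.0405 + 50
NCE = 56.0405

56.0405


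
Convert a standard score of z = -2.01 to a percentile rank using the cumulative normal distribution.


CDF(z) = 0.5 * (1 + erf(z/sqrt(2)))
erf(-1.4213) = -0.9556
CDF = 0.0222
Percentile rank = 0.0222 * 100 = 2.22

2.22


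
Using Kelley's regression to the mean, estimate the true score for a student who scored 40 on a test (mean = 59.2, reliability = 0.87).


T_est = rxx * X + (1 - rxx) * mean
T_est = 0.87 * 40 + 0.13 * 59.2
T_est = 34.8 + 7.696
T_est = 42.496

42.496


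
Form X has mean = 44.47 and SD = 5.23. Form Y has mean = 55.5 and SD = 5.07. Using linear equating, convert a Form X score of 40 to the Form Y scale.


slope = SD_Y / SD_X = 5.07 / 5.23 ~ 0.9694
intercept = mean_Y - slope * mean_X = 55.5 - (5.07 / 5.23) * 44.47 ~ 12.3905
Y = slope * X + intercept. To avoid rounding drift from the rounded slope/intercept, evaluate the equivalent form Y = mean_Y + SD_Y * (X - mean_X) / SD_X at full precision:
Y = 55.5 + 5.07 * (40 - 44.47) / 5.23
Y = 55.5 - 5.07 * 4.47 / 5.23
Y = 55.5 - 22.6629 / 5.23
Y = 55.5 - 4.3333
Y = 51.1667

51.1667


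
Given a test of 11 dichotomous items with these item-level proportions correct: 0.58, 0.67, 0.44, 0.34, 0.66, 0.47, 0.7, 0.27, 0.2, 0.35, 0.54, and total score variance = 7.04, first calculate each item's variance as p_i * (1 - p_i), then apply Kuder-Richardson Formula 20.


For each item, compute p_i * q_i:
  Item 1: 0.58 * 0.42 = 0.2436
  Item 2: 0.67 * 0.33 = 0.2211
  Item 3: 0.44 * 0.56 = 0.2464
  Item 4: 0.34 * 0.66 = 0.2244
  Item 5: 0.66 * 0.34 = 0.2244
  Item 6: 0.47 * 0.53 = 0.2491
  Item 7: 0.7 * 0.3 = 0.21
  Item 8: 0.27 * 0.73 = 0.1971
  Item 9: 0.2 * 0.8 = 0.16
  Item 10: 0.35 * 0.65 = 0.2275
  Item 11: 0.54 * 0.46 = 0.2484
Sum(p_i * q_i) = 0.2436 + 0.2211 + 0.2464 + 0.2244 + 0.2244 + 0.2491 + 0.21 + 0.1971 + 0.16 + 0.2275 + 0.2484 = 2.452
KR-20 = (k/(k-1)) * (1 - Sum(p_i*q_i) / Var_total)
= (11/10) * (1 - 2.452/7.04)
= 1.1 * 0.6517
KR-20 = 0.7169

0.7169


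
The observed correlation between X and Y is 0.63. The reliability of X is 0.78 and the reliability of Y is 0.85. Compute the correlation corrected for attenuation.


r_corrected = rxy / sqrt(rxx * ryy)
= 0.63 / sqrt(0.78 * 0.85)
= 0.63 / sqrt(0.663)
= 0.63 / 0.814248
r_corrected = 0.7737

0.7737


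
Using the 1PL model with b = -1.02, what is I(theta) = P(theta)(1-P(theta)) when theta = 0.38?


P = 1/(1+exp(-(0.38--1.02))) = 0.8022
I = P*(1-P) = 0.8022 * 0.1978
I = 0.1587

0.1587


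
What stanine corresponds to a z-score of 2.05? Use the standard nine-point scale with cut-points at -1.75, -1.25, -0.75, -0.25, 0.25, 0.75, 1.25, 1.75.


Stanine boundaries: [-1.75, -1.25, -0.75, -0.25, 0.25, 0.75, 1.25, 1.75]
z = 2.05
Check each boundary:
  z >= -1.75 -> could be stanine 2
  z >= -1.25 -> could be stanine 3
  z >= -0.75 -> could be stanine 4
  z >= -0.25 -> could be stanine 5
  z >= 0.25 -> could be stanine 6
  z >= 0.75 -> could be stanine 7
  z >= 1.25 -> could be stanine 8
  z >= 1.75 -> could be stanine 9
Highest qualifying boundary gives stanine = 9

9


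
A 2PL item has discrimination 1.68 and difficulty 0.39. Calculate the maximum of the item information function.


For 2PL, max info at theta = b = 0.39
I_max = a^2 / 4 = 1.68^2 / 4
= 2.8224 / 4
I_max = 0.7056

0.7056


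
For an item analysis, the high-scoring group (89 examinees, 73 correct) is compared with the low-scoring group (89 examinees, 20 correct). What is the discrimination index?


p_upper = 73/89 = 0.8202
p_lower = 20/89 = 0.2247
D = 0.8202 - 0.2247 = 0.5955

0.5955


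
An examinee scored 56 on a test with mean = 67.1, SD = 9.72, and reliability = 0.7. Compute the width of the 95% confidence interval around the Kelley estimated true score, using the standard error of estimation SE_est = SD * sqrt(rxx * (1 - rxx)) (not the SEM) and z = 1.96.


True score estimate = 0.7*56 + 0.3*67.1 = 59.33
SE_est = SD * sqrt(rxx * (1 - rxx)) = 9.72 * sqrt(0.7 * 0.3) = 9.72 * sqrt(0.21) = 4.454264
CI = T_est +/- z * SE_est, so width = 2 * z * SE_est = 2 * 1.96 * 4.454264
Width = 17.4607

17.4607


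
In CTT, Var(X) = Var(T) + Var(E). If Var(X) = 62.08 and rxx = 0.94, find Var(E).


var_true = rxx * var_obs = 0.94 * 62.08 = 58.3552
var_error = var_obs - var_true
var_error = 62.08 - 58.3552
var_error = 3.7248

3.7248


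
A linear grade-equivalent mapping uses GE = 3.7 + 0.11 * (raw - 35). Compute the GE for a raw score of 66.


raw - median = 66 - 35 = 31
slope * diff = 0.11 * 31 = 3.41
GE = 3.7 + 3.41
GE = 7.11

7.11


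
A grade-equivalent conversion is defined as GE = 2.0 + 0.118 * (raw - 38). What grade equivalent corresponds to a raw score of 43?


raw - median = 43 - 38 = 5
slope * diff = 0.118 * 5 = 0.59
GE = 2.0 + 0.59
GE = 2.59

2.59


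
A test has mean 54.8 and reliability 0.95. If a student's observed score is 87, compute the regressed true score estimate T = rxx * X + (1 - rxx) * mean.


T_est = rxx * X + (1 - rxx) * mean
T_est = 0.95 * 87 + 0.05 * 54.8
T_est = 82.65 + 2.74
T_est = 85.39

85.39


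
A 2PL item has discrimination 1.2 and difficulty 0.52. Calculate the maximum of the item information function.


For 2PL, max info at theta = b = 0.52
I_max = a^2 / 4 = 1.2^2 / 4
= 1.44 / 4
I_max = 0.36

0.36


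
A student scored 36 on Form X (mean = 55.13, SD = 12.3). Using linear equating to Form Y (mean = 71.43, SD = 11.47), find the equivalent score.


slope = SD_Y / SD_X = 11.47 / 12.3 ~ 0.9325
intercept = mean_Y - slope * mean_X = 71.43 - (11.47 / 12.3) * 55.13 ~ 20.0202
Y = slope * X + intercept. To avoid rounding drift from the rounded slope/intercept, evaluate the equivalent form Y = mean_Y + SD_Y * (X - mean_X) / SD_X at full precision:
Y = 71.43 + 11.47 * (36 - 55.13) / 12.3
Y = 71.43 - 11.47 * 19.13 / 12.3
Y = 71.43 - 219.4211 / 12.3
Y = 71.43 - 17.8391
Y = 53.5909

53.5909


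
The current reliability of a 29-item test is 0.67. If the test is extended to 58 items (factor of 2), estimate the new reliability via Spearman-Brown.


r_new = (n * rxx) / (1 + (n-1) * rxx)
r_new = (2 * 0.67) / (1 + 1 * 0.67)
r_new = 1.34 / 1.67
r_new = 0.8024

0.8024


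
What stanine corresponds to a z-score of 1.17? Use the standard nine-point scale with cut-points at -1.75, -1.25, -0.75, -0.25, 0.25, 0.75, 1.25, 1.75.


Stanine boundaries: [-1.75, -1.25, -0.75, -0.25, 0.25, 0.75, 1.25, 1.75]
z = 1.17
Check each boundary:
  z >= -1.75 -> could be stanine 2
  z >= -1.25 -> could be stanine 3
  z >= -0.75 -> could be stanine 4
  z >= -0.25 -> could be stanine 5
  z >= 0.25 -> could be stanine 6
  z >= 0.75 -> could be stanine 7
  z < 1.25
  z < 1.75
Highest qualifying boundary gives stanine = 7

7


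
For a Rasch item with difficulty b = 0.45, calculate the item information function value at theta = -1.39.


P = 1/(1+exp(-(-1.39-0.45))) = 0.1371
I = P*(1-P) = 0.1371 * 0.8629
I = 0.1183

0.1183


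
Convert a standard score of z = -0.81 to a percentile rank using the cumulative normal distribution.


CDF(z) = 0.5 * (1 + erf(z/sqrt(2)))
erf(-0.5728) = -0.5821
CDF = 0.209
Percentile rank = 0.209 * 100 = 20.9

20.9


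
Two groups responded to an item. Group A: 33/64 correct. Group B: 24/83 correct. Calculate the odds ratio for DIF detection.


Odds_A = 33/31 = 1.0645
Odds_B = 24/59 = 0.4068
OR = Odds_A / Odds_B = 1.0645 / 0.4068
Exactly, OR = (33 * 59) / (31 * 24) = 1947 / 744
OR = 2.6169

2.6169


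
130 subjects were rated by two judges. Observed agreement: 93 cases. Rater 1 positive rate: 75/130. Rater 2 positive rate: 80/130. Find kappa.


P_o = 93/130 = 0.715385
P_e = (75*80 + 55*50) / 16900 = 0.517751
kappa = (P_o - P_e) / (1 - P_e)
kappa = (0.715385 - 0.517751) / (1 - 0.517751)
kappa = 0.4098

0.4098


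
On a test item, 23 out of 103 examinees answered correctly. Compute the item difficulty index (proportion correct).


Item difficulty p = number correct / total examinees
p = 23 / 103
p = 0.2233

0.2233


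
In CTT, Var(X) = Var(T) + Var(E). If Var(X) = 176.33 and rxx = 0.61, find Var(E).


var_true = rxx * var_obs = 0.61 * 176.33 = 107.5613
var_error = var_obs - var_true
var_error = 176.33 - 107.5613
var_error = 68.7687

68.7687


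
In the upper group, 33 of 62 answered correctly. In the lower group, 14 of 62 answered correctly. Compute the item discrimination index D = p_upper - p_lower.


p_upper = 33/62 = 0.5323
p_lower = 14/62 = 0.2258
D = 0.5323 - 0.2258 = 0.3065

0.3065


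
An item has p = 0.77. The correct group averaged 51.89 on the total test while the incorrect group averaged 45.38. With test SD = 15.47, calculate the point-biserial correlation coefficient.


q = 1 - p = 0.23
rpb = ((M1 - M0) / SD) * sqrt(p * q)
rpb = ((51.89 - 45.38) / 15.47) * sqrt(0.77 * 0.23)
rpb = 0.1771

0.1771


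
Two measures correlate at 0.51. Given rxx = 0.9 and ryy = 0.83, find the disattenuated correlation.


r_corrected = rxy / sqrt(rxx * ryy)
= 0.51 / sqrt(0.9 * 0.83)
= 0.51 / sqrt(0.747)
= 0.51 / 0.864292
r_corrected = 0.5901

0.5901


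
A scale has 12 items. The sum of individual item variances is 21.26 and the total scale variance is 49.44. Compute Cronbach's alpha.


alpha = (k/(k-1)) * (1 - sum(si^2)/s_total^2)
= (12/11) * (1 - 21.26/49.44)
alpha = 0.6218

0.6218


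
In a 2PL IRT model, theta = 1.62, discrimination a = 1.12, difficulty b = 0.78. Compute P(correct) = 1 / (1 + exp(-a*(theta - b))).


a*(theta - b) = 1.12 * (1.62 - 0.78) = 0.9408
exp(-0.9408) = 0.3903
P = 1 / (1 + 0.3903)
P = 0.7193

0.7193


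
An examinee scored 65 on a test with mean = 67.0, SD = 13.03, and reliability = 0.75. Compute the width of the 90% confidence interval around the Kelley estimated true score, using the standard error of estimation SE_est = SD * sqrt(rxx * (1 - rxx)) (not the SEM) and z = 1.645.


True score estimate = 0.75*65 + 0.25*67.0 = 65.5
SE_est = SD * sqrt(rxx * (1 - rxx)) = 13.03 * sqrt(0.75 * 0.25) = 13.03 * sqrt(0.1875) = 5.642156
CI = T_est +/- z * SE_est, so width = 2 * z * SE_est = 2 * 1.645 * 5.642156
Width = 18.5627

18.5627


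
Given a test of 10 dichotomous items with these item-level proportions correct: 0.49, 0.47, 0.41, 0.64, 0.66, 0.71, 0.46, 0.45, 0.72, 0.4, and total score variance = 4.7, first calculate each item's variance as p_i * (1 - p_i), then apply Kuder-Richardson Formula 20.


For each item, compute p_i * q_i:
  Item 1: 0.49 * 0.51 = 0.2499
  Item 2: 0.47 * 0.53 = 0.2491
  Item 3: 0.41 * 0.59 = 0.2419
  Item 4: 0.64 * 0.36 = 0.2304
  Item 5: 0.66 * 0.34 = 0.2244
  Item 6: 0.71 * 0.29 = 0.2059
  Item 7: 0.46 * 0.54 = 0.2484
  Item 8: 0.45 * 0.55 = 0.2475
  Item 9: 0.72 * 0.28 = 0.2016
  Item 10: 0.4 * 0.6 = 0.24
Sum(p_i * q_i) = 0.2499 + 0.2491 + 0.2419 + 0.2304 + 0.2244 + 0.2059 + 0.2484 + 0.2475 + 0.2016 + 0.24 = 2.3391
KR-20 = (k/(k-1)) * (1 - Sum(p_i*q_i) / Var_total)
= (10/9) * (1 - 2.3391/4.7)
= 1.1111 * 0.5023
KR-20 = 0.5581

0.5581


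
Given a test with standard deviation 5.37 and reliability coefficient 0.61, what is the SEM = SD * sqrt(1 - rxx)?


SEM = SD * sqrt(1 - rxx)
SEM = 5.37 * sqrt(1 - 0.61)
SEM = 5.37 * sqrt(0.39) = 5.37 * 0.6245
SEM = 3.3536

3.3536


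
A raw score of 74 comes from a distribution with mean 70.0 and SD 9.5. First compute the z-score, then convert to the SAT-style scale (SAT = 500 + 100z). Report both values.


z = (X - mean) / SD = (74 - 70.0) / 9.5
z = 4.0 / 9.5
z = 0.4211
SAT-scale = SAT = 500 + 100z
Carry z at full precision (z = 4.0 / 9.5) into the conversion:
SAT-scale = 500 + 100 * (4.0 / 9.5) = 500 + 400 / 9.5
SAT-scale = 500 + 42.1053
SAT-scale = 542.1053

542.1053


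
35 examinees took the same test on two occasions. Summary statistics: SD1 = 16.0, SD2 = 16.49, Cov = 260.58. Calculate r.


r = cov(X,Y) / (SD_X * SD_Y)
r = 260.58 / (16.0 * 16.49)
r = 260.58 / 263.84
r = 0.9876

0.9876


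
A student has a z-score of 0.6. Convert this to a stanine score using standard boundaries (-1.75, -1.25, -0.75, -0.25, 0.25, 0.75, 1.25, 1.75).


Stanine boundaries: [-1.75, -1.25, -0.75, -0.25, 0.25, 0.75, 1.25, 1.75]
z = 0.6
Check each boundary:
  z >= -1.75 -> could be stanine 2
  z >= -1.25 -> could be stanine 3
  z >= -0.75 -> could be stanine 4
  z >= -0.25 -> could be stanine 5
  z >= 0.25 -> could be stanine 6
  z < 0.75
  z < 1.25
  z < 1.75
Highest qualifying boundary gives stanine = 6

6


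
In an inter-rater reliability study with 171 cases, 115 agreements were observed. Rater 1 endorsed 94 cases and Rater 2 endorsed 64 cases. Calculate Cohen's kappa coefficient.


P_o = 115/171 = 0.672515
P_e = (94*64 + 77*107) / 29241 = 0.4875
kappa = (P_o - P_e) / (1 - P_e)
kappa = (0.672515 - 0.4875) / (1 - 0.4875)
kappa = 0.361

0.361


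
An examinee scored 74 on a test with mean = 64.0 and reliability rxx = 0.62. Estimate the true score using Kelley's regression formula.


T_est = rxx * X + (1 - rxx) * mean
T_est = 0.62 * 74 + 0.38 * 64.0
T_est = 45.88 + 24.32
T_est = 70.2

70.2


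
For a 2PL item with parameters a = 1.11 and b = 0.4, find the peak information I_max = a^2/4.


For 2PL, max info at theta = b = 0.4
I_max = a^2 / 4 = 1.11^2 / 4
= 1.2321 / 4
I_max = 0.308

0.308


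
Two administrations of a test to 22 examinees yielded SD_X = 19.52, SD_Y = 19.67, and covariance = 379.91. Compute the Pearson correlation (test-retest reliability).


r = cov(X,Y) / (SD_X * SD_Y)
r = 379.91 / (19.52 * 19.67)
r = 379.91 / 383.9584
r = 0.9895

0.9895


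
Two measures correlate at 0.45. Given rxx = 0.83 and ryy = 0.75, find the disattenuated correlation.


r_corrected = rxy / sqrt(rxx * ryy)
= 0.45 / sqrt(0.83 * 0.75)
= 0.45 / sqrt(0.6225)
= 0.45 / 0.788987
r_corrected = 0.5704

0.5704


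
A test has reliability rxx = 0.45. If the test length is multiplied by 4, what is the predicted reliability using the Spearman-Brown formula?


r_new = (n * rxx) / (1 + (n-1) * rxx)
r_new = (4 * 0.45) / (1 + 3 * 0.45)
r_new = 1.8 / 2.35
r_new = 0.766

0.766


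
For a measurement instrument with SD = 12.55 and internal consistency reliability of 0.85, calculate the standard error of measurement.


SEM = SD * sqrt(1 - rxx)
SEM = 12.55 * sqrt(1 - 0.85)
SEM = 12.55 * sqrt(0.15) = 12.55 * 0.387298
SEM = 4.8606

4.8606


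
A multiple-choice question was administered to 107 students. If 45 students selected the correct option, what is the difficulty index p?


Item difficulty p = number correct / total examinees
p = 45 / 107
p = 0.4206

0.4206


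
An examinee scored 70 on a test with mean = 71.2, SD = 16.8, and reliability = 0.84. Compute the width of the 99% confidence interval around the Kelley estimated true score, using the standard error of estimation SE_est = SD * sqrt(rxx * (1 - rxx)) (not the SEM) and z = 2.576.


True score estimate = 0.84*70 + 0.16*71.2 = 70.192
SE_est = SD * sqrt(rxx * (1 - rxx)) = 16.8 * sqrt(0.84 * 0.16) = 16.8 * sqrt(0.1344) = 6.158982
CI = T_est +/- z * SE_est, so width = 2 * z * SE_est = 2 * 2.576 * 6.158982
Width = 31.7311

31.7311


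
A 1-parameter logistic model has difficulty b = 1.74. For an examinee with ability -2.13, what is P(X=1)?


theta - b = -2.13 - 1.74 = -3.87
exp(-(theta - b)) = exp(3.87) = 47.9424
P = 1 / (1 + 47.9424)
P = 0.0204

0.0204


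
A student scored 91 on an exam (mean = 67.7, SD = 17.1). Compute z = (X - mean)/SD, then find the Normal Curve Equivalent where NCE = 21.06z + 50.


z = (X - mean) / SD = (91 - 67.7) / 17.1
z = 23.3 / 17.1
z = 1.3626
NCE = NCE = 21.06z + 50
Carry z at full precision (z = 23.3 / 17.1) into the conversion:
NCE = 21.06 * (23.3 / 17.1) + 50 = 490.698 / 17.1 + 50
NCE = 28.6958 + 50
NCE = 78.6958

78.6958


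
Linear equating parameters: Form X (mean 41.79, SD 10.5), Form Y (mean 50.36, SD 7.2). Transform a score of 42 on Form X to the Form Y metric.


slope = SD_Y / SD_X = 7.2 / 10.5 ~ 0.6857
intercept = mean_Y - slope * mean_X = 50.36 - (7.2 / 10.5) * 41.79 ~ 21.704
Y = slope * X + intercept. To avoid rounding drift from the rounded slope/intercept, evaluate the equivalent form Y = mean_Y + SD_Y * (X - mean_X) / SD_X at full precision:
Y = 50.36 + 7.2 * (42 - 41.79) / 10.5
Y = 50.36 + 7.2 * 0.21 / 10.5
Y = 50.36 + 1.512 / 10.5
Y = 50.36 + 0.144
Y = 50.504

50.504


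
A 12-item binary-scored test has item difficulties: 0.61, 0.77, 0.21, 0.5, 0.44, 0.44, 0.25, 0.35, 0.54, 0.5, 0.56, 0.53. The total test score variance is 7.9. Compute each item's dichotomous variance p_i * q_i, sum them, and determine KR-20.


For each item, compute p_i * q_i:
  Item 1: 0.61 * 0.39 = 0.2379
  Item 2: 0.77 * 0.23 = 0.1771
  Item 3: 0.21 * 0.79 = 0.1659
  Item 4: 0.5 * 0.5 = 0.25
  Item 5: 0.44 * 0.56 = 0.2464
  Item 6: 0.44 * 0.56 = 0.2464
  Item 7: 0.25 * 0.75 = 0.1875
  Item 8: 0.35 * 0.65 = 0.2275
  Item 9: 0.54 * 0.46 = 0.2484
  Item 10: 0.5 * 0.5 = 0.25
  Item 11: 0.56 * 0.44 = 0.2464
  Item 12: 0.53 * 0.47 = 0.2491
Sum(p_i * q_i) = 0.2379 + 0.1771 + 0.1659 + 0.25 + 0.2464 + 0.2464 + 0.1875 + 0.2275 + 0.2484 + 0.25 + 0.2464 + 0.2491 = 2.7326
KR-20 = (k/(k-1)) * (1 - Sum(p_i*q_i) / Var_total)
= (12/11) * (1 - 2.7326/7.9)
= 1.0909 * 0.6541
KR-20 = 0.7136

0.7136


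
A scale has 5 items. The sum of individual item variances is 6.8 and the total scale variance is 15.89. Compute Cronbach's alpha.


alpha = (k/(k-1)) * (1 - sum(si^2)/s_total^2)
= (5/4) * (1 - 6.8/15.89)
alpha = 0.7151

0.7151


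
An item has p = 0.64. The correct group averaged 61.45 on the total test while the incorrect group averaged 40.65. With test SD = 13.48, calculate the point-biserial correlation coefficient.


q = 1 - p = 0.36
rpb = ((M1 - M0) / SD) * sqrt(p * q)
rpb = ((61.45 - 40.65) / 13.48) * sqrt(0.64 * 0.36)
rpb = 0.7407

0.7407


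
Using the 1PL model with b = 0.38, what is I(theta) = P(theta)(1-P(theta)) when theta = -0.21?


P = 1/(1+exp(-(-0.21-0.38))) = 0.3566
I = P*(1-P) = 0.3566 * 0.6434
I = 0.2294

0.2294


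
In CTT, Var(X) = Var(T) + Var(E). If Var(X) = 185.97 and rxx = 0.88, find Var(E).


var_true = rxx * var_obs = 0.88 * 185.97 = 163.6536
var_error = var_obs - var_true
var_error = 185.97 - 163.6536
var_error = 22.3164

22.3164


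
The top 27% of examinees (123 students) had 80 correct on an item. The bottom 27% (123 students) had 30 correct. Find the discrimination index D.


p_upper = 80/123 = 0.6504
p_lower = 30/123 = 0.2439
D = 0.6504 - 0.2439 = 0.4065

0.4065


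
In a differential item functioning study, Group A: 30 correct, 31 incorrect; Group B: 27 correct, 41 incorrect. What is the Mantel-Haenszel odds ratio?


Odds_A = 30/31 = 0.9677
Odds_B = 27/41 = 0.6585
OR = Odds_A / Odds_B = 0.9677 / 0.6585
Exactly, OR = (30 * 41) / (31 * 27) = 1230 / 837
OR = 1.4695

1.4695


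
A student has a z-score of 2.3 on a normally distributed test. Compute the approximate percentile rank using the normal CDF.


CDF(z) = 0.5 * (1 + erf(z/sqrt(2)))
erf(1.6263) = 0.9786
CDF = 0.9893
Percentile rank = 0.9893 * 100 = 98.93

98.93


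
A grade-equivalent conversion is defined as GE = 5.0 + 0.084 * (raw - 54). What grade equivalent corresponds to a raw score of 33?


raw - median = 33 - 54 = -21
slope * diff = 0.084 * -21 = -1.764
GE = 5.0 + -1.764
GE = 3.236

3.236


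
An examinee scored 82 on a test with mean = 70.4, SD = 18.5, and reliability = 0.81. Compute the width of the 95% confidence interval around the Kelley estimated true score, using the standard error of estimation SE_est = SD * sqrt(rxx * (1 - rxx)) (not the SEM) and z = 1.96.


True score estimate = 0.81*82 + 0.19*70.4 = 79.796
SE_est = SD * sqrt(rxx * (1 - rxx)) = 18.5 * sqrt(0.81 * 0.19) = 18.5 * sqrt(0.1539) = 7.257567
CI = T_est +/- z * SE_est, so width = 2 * z * SE_est = 2 * 1.96 * 7.257567
Width = 28.4497

28.4497


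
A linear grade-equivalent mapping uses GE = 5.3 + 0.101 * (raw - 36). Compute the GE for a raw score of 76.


raw - median = 76 - 36 = 40
slope * diff = 0.101 * 40 = 4.04
GE = 5.3 + 4.04
GE = 9.34

9.34


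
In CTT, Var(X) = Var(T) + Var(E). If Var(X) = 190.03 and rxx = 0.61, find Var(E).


var_true = rxx * var_obs = 0.61 * 190.03 = 115.9183
var_error = var_obs - var_true
var_error = 190.03 - 115.9183
var_error = 74.1117

74.1117


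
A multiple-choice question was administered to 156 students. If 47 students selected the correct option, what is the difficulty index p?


Item difficulty p = number correct / total examinees
p = 47 / 156
p = 0.3013

0.3013


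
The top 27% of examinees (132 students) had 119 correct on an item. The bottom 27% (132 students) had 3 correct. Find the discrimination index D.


p_upper = 119/132 = 0.9015
p_lower = 3/132 = 0.0227
D = 0.9015 - 0.0227 = 0.8788

0.8788


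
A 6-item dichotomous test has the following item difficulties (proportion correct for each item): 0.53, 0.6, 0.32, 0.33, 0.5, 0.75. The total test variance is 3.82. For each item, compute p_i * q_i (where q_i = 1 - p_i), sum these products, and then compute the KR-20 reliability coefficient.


For each item, compute p_i * q_i:
  Item 1: 0.53 * 0.47 = 0.2491
  Item 2: 0.6 * 0.4 = 0.24
  Item 3: 0.32 * 0.68 = 0.2176
  Item 4: 0.33 * 0.67 = 0.2211
  Item 5: 0.5 * 0.5 = 0.25
  Item 6: 0.75 * 0.25 = 0.1875
Sum(p_i * q_i) = 0.2491 + 0.24 + 0.2176 + 0.2211 + 0.25 + 0.1875 = 1.3653
KR-20 = (k/(k-1)) * (1 - Sum(p_i*q_i) / Var_total)
= (6/5) * (1 - 1.3653/3.82)
= 1.2 * 0.6426
KR-20 = 0.7711

0.7711


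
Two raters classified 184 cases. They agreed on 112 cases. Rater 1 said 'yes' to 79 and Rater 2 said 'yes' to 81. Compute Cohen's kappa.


P_o = 112/184 = 0.608696
P_e = (79*81 + 105*103) / 33856 = 0.508448
kappa = (P_o - P_e) / (1 - P_e)
kappa = (0.608696 - 0.508448) / (1 - 0.508448)
kappa = 0.2039

0.2039


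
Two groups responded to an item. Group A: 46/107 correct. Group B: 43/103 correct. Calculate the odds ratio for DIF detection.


Odds_A = 46/61 = 0.7541
Odds_B = 43/60 = 0.7167
OR = Odds_A / Odds_B = 0.7541 / 0.7167
Exactly, OR = (46 * 60) / (61 * 43) = 2760 / 2623
OR = 1.0522

1.0522


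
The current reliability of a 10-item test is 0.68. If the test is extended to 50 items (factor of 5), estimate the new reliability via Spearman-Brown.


r_new = (n * rxx) / (1 + (n-1) * rxx)
r_new = (5 * 0.68) / (1 + 4 * 0.68)
r_new = 3.4 / 3.72
r_new = 0.914

0.914


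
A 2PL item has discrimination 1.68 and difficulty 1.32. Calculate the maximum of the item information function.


For 2PL, max info at theta = b = 1.32
I_max = a^2 / 4 = 1.68^2 / 4
= 2.8224 / 4
I_max = 0.7056

0.7056


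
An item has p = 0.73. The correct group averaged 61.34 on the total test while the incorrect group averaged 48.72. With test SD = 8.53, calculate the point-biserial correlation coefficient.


q = 1 - p = 0.27
rpb = ((M1 - M0) / SD) * sqrt(p * q)
rpb = ((61.34 - 48.72) / 8.53) * sqrt(0.73 * 0.27)
rpb = 0.6568

0.6568


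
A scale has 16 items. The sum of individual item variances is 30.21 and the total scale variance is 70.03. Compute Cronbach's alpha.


alpha = (k/(k-1)) * (1 - sum(si^2)/s_total^2)
= (16/15) * (1 - 30.21/70.03)
alpha = 0.6065

0.6065


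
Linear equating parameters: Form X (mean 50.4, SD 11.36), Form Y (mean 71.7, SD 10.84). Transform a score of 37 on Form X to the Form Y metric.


slope = SD_Y / SD_X = 10.84 / 11.36 ~ 0.9542
intercept = mean_Y - slope * mean_X = 71.7 - (10.84 / 11.36) * 50.4 ~ 23.607
Y = slope * X + intercept. To avoid rounding drift from the rounded slope/intercept, evaluate the equivalent form Y = mean_Y + SD_Y * (X - mean_X) / SD_X at full precision:
Y = 71.7 + 10.84 * (37 - 50.4) / 11.36
Y = 71.7 - 10.84 * 13.4 / 11.36
Y = 71.7 - 145.256 / 11.36
Y = 71.7 - 12.7866
Y = 58.9134

58.9134


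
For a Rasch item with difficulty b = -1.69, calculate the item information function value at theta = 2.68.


P = 1/(1+exp(-(2.68--1.69))) = 0.9875
I = P*(1-P) = 0.9875 * 0.0125
I = 0.0123

0.0123


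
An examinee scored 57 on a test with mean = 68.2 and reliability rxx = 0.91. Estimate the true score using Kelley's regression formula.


T_est = rxx * X + (1 - rxx) * mean
T_est = 0.91 * 57 + 0.09 * 68.2
T_est = 51.87 + 6.138
T_est = 58.008

58.008


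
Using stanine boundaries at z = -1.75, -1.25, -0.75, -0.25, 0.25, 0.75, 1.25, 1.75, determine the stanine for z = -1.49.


Stanine boundaries: [-1.75, -1.25, -0.75, -0.25, 0.25, 0.75, 1.25, 1.75]
z = -1.49
Check each boundary:
  z >= -1.75 -> could be stanine 2
  z < -1.25
  z < -0.75
  z < -0.25
  z < 0.25
  z < 0.75
  z < 1.25
  z < 1.75
Highest qualifying boundary gives stanine = 2

2


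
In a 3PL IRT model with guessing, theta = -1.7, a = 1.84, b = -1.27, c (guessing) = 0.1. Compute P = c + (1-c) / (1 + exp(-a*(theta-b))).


logit = 1.84*(-1.7 - -1.27) = -0.7912
P* = 1/(1 + exp(--0.7912)) = 0.3119
P = 0.1 + (1 - 0.1) * 0.3119
P = 0.3807

0.3807


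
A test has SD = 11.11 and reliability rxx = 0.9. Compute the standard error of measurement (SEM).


SEM = SD * sqrt(1 - rxx)
SEM = 11.11 * sqrt(1 - 0.9)
SEM = 11.11 * sqrt(0.1) = 11.11 * 0.316228
SEM = 3.5133

3.5133


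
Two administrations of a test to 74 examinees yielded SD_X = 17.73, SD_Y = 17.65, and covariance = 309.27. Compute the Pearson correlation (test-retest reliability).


r = cov(X,Y) / (SD_X * SD_Y)
r = 309.27 / (17.73 * 17.65)
r = 309.27 / 312.9345
r = 0.9883

0.9883


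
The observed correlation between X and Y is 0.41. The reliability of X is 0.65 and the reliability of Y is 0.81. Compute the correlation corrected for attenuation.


r_corrected = rxy / sqrt(rxx * ryy)
= 0.41 / sqrt(0.65 * 0.81)
= 0.41 / sqrt(0.5265)
= 0.41 / 0.725603
r_corrected = 0.565

0.565


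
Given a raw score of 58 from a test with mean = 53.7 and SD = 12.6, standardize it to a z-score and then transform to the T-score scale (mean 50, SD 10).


z = (X - mean) / SD = (58 - 53.7) / 12.6
z = 4.3 / 12.6
z = 0.3413
T-score = T = 50 + 10z
Carry z at full precision (z = 4.3 / 12.6) into the conversion:
T-score = 50 + 10 * (4.3 / 12.6) = 50 + 43 / 12.6
T-score = 50 + 3.4127
T-score = 53.4127

53.4127


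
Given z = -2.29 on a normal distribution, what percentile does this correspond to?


CDF(z) = 0.5 * (1 + erf(z/sqrt(2)))
erf(-1.6193) = -0.978
CDF = 0.011
Percentile rank = 0.011 * 100 = 1.1

1.1


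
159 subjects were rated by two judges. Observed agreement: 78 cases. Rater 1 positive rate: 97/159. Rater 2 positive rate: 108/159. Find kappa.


P_o = 78/159 = 0.490566
P_e = (97*108 + 62*51) / 25281 = 0.539457
kappa = (P_o - P_e) / (1 - P_e)
kappa = (0.490566 - 0.539457) / (1 - 0.539457)
kappa = -0.1062

-0.1062


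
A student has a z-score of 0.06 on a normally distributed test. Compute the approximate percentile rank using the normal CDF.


CDF(z) = 0.5 * (1 + erf(z/sqrt(2)))
erf(0.0424) = 0.0478
CDF = 0.5239
Percentile rank = 0.5239 * 100 = 52.39

52.39


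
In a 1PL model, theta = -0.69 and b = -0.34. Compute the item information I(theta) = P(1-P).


P = 1/(1+exp(-(-0.69--0.34))) = 0.4134
I = P*(1-P) = 0.4134 * 0.5866
I = 0.2425

0.2425
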